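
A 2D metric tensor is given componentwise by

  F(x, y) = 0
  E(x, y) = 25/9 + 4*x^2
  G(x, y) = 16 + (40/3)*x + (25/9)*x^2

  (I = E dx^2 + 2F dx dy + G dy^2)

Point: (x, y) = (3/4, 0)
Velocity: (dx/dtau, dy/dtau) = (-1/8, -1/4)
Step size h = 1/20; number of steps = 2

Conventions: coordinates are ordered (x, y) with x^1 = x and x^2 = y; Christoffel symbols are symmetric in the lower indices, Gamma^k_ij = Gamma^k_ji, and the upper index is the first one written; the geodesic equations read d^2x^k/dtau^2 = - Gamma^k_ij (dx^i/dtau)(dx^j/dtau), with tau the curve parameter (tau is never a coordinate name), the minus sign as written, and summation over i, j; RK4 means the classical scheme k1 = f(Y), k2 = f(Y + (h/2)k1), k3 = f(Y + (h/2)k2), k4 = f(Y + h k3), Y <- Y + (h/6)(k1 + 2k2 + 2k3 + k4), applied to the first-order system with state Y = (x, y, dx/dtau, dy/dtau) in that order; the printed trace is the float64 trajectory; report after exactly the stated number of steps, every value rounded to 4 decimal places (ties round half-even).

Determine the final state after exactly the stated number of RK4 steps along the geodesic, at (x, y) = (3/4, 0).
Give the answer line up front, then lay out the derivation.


Answer: x = 0.7380, y = -0.0251, dx/dtau = -0.1148, dy/dtau = -0.2519

f(Y) = (dx/dtau, dy/dtau, -Gamma^x_ij Y'^i Y'^j, -Gamma^y_ij Y'^i Y'^j) with the Gammas evaluated at the stage position; h = 0.050000; intermediate values shown to 6 dp
step 0: x = 0.7500, y = 0.0000, dx/dtau = -0.1250, dy/dtau = -0.2500
step 1:
  k1: at (x, y) = (0.750000, 0.000000), (dx/dtau, dy/dtau) = (-0.125000, -0.250000); Gamma_xxx = 0.596685, Gamma_xxy = 0.000000, Gamma_xyy = -1.740331, Gamma_yxx = 0.000000, Gamma_yxy = 0.317460, Gamma_yyy = 0.000000; k1 = (-0.125000, -0.250000, 0.099448, -0.019841)
  k2: at (x, y) = (0.746875, -0.006250), (dx/dtau, dy/dtau) = (-0.122514, -0.250496); Gamma_xxx = 0.596418, Gamma_xxy = 0.000000, Gamma_xyy = -1.745099, Gamma_yxx = 0.000000, Gamma_yxy = 0.317776, Gamma_yyy = 0.000000; k2 = (-0.122514, -0.250496, 0.100550, -0.019505)
  k3: at (x, y) = (0.746937, -0.006262), (dx/dtau, dy/dtau) = (-0.122486, -0.250488); Gamma_xxx = 0.596424, Gamma_xxy = 0.000000, Gamma_xyy = -1.745004, Gamma_yxx = 0.000000, Gamma_yxy = 0.317769, Gamma_yyy = 0.000000; k3 = (-0.122486, -0.250488, 0.100541, -0.019499)
  k4: at (x, y) = (0.743876, -0.012524), (dx/dtau, dy/dtau) = (-0.119973, -0.250975); Gamma_xxx = 0.596152, Gamma_xxy = 0.000000, Gamma_xyy = -1.749683, Gamma_yxx = 0.000000, Gamma_yxy = 0.318079, Gamma_yyy = 0.000000; k4 = (-0.119973, -0.250975, 0.101629, -0.019155)
  Y <- Y + (h/6)(k1 + 2k2 + 2k3 + k4): x = 0.7439, y = -0.0125, dx/dtau = -0.1200, dy/dtau = -0.2510
step 2:
  k1: at (x, y) = (0.743875, -0.012525), (dx/dtau, dy/dtau) = (-0.119973, -0.250975); Gamma_xxx = 0.596152, Gamma_xxy = 0.000000, Gamma_xyy = -1.749684, Gamma_yxx = 0.000000, Gamma_yxy = 0.318079, Gamma_yyy = 0.000000; k1 = (-0.119973, -0.250975, 0.101629, -0.019155)
  k2: at (x, y) = (0.740876, -0.018799), (dx/dtau, dy/dtau) = (-0.117432, -0.251454); Gamma_xxx = 0.595875, Gamma_xxy = 0.000000, Gamma_xyy = -1.754276, Gamma_yxx = 0.000000, Gamma_yxy = 0.318383, Gamma_yyy = 0.000000; k2 = (-0.117432, -0.251454, 0.102704, -0.018803)
  k3: at (x, y) = (0.740939, -0.018811), (dx/dtau, dy/dtau) = (-0.117405, -0.251445); Gamma_xxx = 0.595881, Gamma_xxy = 0.000000, Gamma_xyy = -1.754178, Gamma_yxx = 0.000000, Gamma_yxy = 0.318376, Gamma_yyy = 0.000000; k3 = (-0.117405, -0.251445, 0.102694, -0.018798)
  k4: at (x, y) = (0.738005, -0.025097), (dx/dtau, dy/dtau) = (-0.114838, -0.251915); Gamma_xxx = 0.595600, Gamma_xxy = 0.000000, Gamma_xyy = -1.758678, Gamma_yxx = 0.000000, Gamma_yxy = 0.318674, Gamma_yyy = 0.000000; k4 = (-0.114838, -0.251915, 0.103753, -0.018438)
  Y <- Y + (h/6)(k1 + 2k2 + 2k3 + k4): x = 0.7380, y = -0.0251, dx/dtau = -0.1148, dy/dtau = -0.2519


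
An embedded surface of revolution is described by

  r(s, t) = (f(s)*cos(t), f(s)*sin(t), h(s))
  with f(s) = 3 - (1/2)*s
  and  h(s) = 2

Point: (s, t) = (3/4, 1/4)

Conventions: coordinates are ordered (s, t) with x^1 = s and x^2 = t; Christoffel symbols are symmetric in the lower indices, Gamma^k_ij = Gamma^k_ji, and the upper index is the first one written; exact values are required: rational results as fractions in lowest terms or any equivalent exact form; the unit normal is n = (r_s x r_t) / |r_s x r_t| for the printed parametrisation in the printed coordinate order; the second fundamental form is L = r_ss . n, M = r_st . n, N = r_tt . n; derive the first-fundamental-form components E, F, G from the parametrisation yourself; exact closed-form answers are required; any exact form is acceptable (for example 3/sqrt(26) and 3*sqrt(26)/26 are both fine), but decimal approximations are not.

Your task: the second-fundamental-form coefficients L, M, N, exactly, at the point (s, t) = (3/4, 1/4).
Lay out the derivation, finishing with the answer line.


f = 21/8, f' = -1/2, f'' = 0, h' = 0, h'' = 0
E = 1/4, F = 0, G = 441/64; answer radicand W^2 = 1/4
unnormalised second-form numerators: l = 0, m = 0, n = 0; L = l/sqrt(1/4), and similarly M = m/sqrt(W^2), N = n/sqrt(W^2)

Answer: L = 0, M = 0, N = 0


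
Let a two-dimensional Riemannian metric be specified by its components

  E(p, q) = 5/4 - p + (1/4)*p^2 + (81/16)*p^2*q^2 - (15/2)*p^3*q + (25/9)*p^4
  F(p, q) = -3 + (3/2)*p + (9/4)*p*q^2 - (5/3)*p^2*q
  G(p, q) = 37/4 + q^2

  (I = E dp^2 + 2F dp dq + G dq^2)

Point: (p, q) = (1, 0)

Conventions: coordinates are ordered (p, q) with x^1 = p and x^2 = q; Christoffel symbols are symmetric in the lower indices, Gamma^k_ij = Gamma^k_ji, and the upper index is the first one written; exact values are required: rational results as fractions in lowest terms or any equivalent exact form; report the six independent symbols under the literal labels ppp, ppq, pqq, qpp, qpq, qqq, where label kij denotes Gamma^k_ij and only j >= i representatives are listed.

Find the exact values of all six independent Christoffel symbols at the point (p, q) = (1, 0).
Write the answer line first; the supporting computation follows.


Answer: Gamma_ppp = 8201/4042, Gamma_ppq = -4995/4042, Gamma_pqq = -1110/2021, Gamma_qpp = 1812/2021, Gamma_qpq = -405/2021, Gamma_qqq = -180/2021

E = 59/18, F = -3/2, G = 37/4 at the point
E_p = 191/18, E_q = -15/2, F_p = 3/2, F_q = -5/3, G_p = 0, G_q = 0
EG - F^2 = 2021/72;  g^inv = (72/2021) * [[37/4, 3/2], [3/2, 59/18]]
first-kind symbols [ij,l] = (1/2)(d_i g_jl + d_j g_il - d_l g_ij): [pp,p] = E_p/2 = 191/36, [pp,q] = F_p - E_q/2 = 21/4, [pq,p] = E_q/2 = -15/4, [pq,q] = G_p/2 = 0, [qq,p] = F_q - G_p/2 = -5/3, [qq,q] = G_q/2 = 0
Gamma^p_ij = (G*[ij,p] - F*[ij,q])/(EG - F^2), Gamma^q_ij = (E*[ij,q] - F*[ij,p])/(EG - F^2)


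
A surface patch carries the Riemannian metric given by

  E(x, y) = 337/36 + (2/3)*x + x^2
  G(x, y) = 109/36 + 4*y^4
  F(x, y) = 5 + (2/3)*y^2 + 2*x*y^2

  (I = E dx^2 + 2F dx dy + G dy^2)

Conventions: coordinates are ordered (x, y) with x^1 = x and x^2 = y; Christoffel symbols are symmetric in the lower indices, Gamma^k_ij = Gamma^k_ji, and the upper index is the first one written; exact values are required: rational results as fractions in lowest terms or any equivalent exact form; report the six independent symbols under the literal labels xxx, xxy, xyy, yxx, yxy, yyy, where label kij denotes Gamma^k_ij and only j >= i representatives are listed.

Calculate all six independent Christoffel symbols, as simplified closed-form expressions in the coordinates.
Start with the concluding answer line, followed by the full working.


Answer: Gamma_xxx = (3924*x - 12960*y^2 + 1308)/(3924*x^2 - 25920*x*y^2 + 2616*x + 47952*y^4 - 8640*y^2 + 4333), Gamma_xxy = 0, Gamma_xyy = (15696*x*y - 51840*y^3 + 5232*y)/(3924*x^2 - 25920*x*y^2 + 2616*x + 47952*y^4 - 8640*y^2 + 4333), Gamma_yxx = (-6480*x + 23976*y^2 - 2160)/(3924*x^2 - 25920*x*y^2 + 2616*x + 47952*y^4 - 8640*y^2 + 4333), Gamma_yxy = 0, Gamma_yyy = (-25920*x*y + 95904*y^3 - 8640*y)/(3924*x^2 - 25920*x*y^2 + 2616*x + 47952*y^4 - 8640*y^2 + 4333)

E = 337/36 + (2/3)*x + x^2; F = 5 + (2/3)*y^2 + 2*x*y^2; G = 109/36 + 4*y^4
Gamma^k_ij = (1/2) g^{kl} (d_i g_jl + d_j g_il - d_l g_ij), with g^inv = (1/(EG-F^2)) [[G, -F], [-F, E]]
first partials: E_x = 2/3 + 2*x, E_y = 0, F_x = 2*y^2, F_y = (4/3)*y + 4*x*y, G_x = 0, G_y = 16*y^3
D = EG - F^2 = 4333/1296 + (109/54)*x - (20/3)*y^2 + (109/36)*x^2 - 20*x*y^2 + 37*y^4
expanded: Gamma^x_xx = (G E_x - 2F F_x + F E_y)/(2D), Gamma^x_xy = (G E_y - F G_x)/(2D), Gamma^x_yy = (2G F_y - G G_x - F G_y)/(2D), Gamma^y_xx = (2E F_x - E E_y - F E_x)/(2D), Gamma^y_xy = (E G_x - F E_y)/(2D), Gamma^y_yy = (E G_y - 2F F_y + F G_x)/(2D); substitute and cancel common factors


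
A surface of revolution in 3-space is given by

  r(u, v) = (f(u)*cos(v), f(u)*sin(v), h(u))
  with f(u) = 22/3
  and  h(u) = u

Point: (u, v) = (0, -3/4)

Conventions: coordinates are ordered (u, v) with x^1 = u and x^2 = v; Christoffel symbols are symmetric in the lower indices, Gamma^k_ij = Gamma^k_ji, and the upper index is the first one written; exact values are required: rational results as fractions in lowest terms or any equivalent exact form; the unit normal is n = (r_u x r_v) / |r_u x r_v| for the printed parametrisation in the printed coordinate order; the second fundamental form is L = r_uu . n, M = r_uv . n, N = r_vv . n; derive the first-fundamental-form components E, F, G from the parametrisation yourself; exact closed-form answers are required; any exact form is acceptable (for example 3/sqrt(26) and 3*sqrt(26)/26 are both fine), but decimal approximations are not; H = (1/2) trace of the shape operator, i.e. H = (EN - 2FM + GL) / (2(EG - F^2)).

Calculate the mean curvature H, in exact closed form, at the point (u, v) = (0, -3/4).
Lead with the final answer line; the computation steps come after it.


Answer: H = 3/44

f = 22/3, f' = 0, f'' = 0, h' = 1, h'' = 0
E = 1, F = 0, G = 484/9; answer radicand W^2 = 1
unnormalised second-form numerators: l = 0, m = 0, n = 22/3; L = l/sqrt(1), and similarly M = m/sqrt(W^2), N = n/sqrt(W^2)
H = (E*n - 2*F*m + G*l) / (2*(EG - F^2)*sqrt(W^2)); E*n - 2*F*m + G*l = 22/3, EG - F^2 = 484/9, so H = (3/44)/sqrt(1)


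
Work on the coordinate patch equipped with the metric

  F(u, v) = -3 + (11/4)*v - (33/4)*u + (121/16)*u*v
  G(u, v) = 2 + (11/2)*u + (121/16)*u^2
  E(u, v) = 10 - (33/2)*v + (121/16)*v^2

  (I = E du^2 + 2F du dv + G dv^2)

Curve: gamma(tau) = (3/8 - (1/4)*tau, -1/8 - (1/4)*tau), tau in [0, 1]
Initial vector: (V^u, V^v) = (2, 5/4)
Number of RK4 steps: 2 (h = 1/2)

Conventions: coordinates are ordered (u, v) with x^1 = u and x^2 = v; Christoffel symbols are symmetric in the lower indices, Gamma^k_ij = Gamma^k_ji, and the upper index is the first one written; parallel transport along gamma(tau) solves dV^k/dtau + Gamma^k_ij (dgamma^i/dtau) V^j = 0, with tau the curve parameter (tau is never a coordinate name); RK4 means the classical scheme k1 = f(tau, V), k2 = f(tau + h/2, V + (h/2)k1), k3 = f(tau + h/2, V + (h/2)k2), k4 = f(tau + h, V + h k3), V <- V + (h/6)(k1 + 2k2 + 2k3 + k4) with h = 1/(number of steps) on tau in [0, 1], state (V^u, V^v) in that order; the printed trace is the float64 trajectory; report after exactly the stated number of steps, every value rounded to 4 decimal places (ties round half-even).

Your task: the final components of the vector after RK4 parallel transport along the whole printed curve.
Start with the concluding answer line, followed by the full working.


Answer: V^u = 1.5464, V^v = 1.4600

gamma'(tau) = (-1/4, -1/4); f(tau, V)^k = -Gamma^k_ij(gamma(tau)) gamma'^i(tau) V^j; h = 1/2; intermediate values shown to 6 dp
curve data and Christoffel symbols at the stage parameters:
  tau = 0.000000: gamma = (0.375000, -0.125000), gamma' = (-0.250000, -0.250000); Gamma_uuu = 0.000000, Gamma_uuv = -0.563900, Gamma_uvv = 0.000000, Gamma_vuu = 0.000000, Gamma_vuv = 0.342556, Gamma_vvv = 0.000000
  tau = 0.250000: gamma = (0.312500, -0.187500), gamma' = (-0.250000, -0.250000); Gamma_uuu = 0.000000, Gamma_uuv = -0.574896, Gamma_uvv = 0.000000, Gamma_vuu = 0.000000, Gamma_vuv = 0.304056, Gamma_vvv = 0.000000
  tau = 0.500000: gamma = (0.250000, -0.250000), gamma' = (-0.250000, -0.250000); Gamma_uuu = 0.000000, Gamma_uuv = -0.581281, Gamma_uvv = 0.000000, Gamma_vuu = 0.000000, Gamma_vuv = 0.266010, Gamma_vvv = 0.000000
  tau = 0.750000: gamma = (0.187500, -0.312500), gamma' = (-0.250000, -0.250000); Gamma_uuu = 0.000000, Gamma_uuv = -0.583407, Gamma_uvv = 0.000000, Gamma_vuu = 0.000000, Gamma_vuv = 0.229111, Gamma_vvv = 0.000000
  tau = 1.000000: gamma = (0.125000, -0.375000), gamma' = (-0.250000, -0.250000); Gamma_uuu = 0.000000, Gamma_uuv = -0.581736, Gamma_uvv = 0.000000, Gamma_vuu = 0.000000, Gamma_vuv = 0.193912, Gamma_vvv = 0.000000
step 0: V^u = 2.0000, V^v = 1.2500
step 1: k1 = (-0.458169, 0.278327), k2 = (-0.460641, 0.243628), k3 = (-0.459306, 0.242922), k4 = (-0.456568, 0.208938); V <- V + (h/6)(k1 + 2k2 + 2k3 + k4): V^u = 1.7704, V^v = 1.3717
step 2: k1 = (-0.456617, 0.208960), k2 = (-0.449257, 0.176429), k3 = (-0.448339, 0.176068), k4 = (-0.437176, 0.145725); V <- V + (h/6)(k1 + 2k2 + 2k3 + k4): V^u = 1.5464, V^v = 1.4600


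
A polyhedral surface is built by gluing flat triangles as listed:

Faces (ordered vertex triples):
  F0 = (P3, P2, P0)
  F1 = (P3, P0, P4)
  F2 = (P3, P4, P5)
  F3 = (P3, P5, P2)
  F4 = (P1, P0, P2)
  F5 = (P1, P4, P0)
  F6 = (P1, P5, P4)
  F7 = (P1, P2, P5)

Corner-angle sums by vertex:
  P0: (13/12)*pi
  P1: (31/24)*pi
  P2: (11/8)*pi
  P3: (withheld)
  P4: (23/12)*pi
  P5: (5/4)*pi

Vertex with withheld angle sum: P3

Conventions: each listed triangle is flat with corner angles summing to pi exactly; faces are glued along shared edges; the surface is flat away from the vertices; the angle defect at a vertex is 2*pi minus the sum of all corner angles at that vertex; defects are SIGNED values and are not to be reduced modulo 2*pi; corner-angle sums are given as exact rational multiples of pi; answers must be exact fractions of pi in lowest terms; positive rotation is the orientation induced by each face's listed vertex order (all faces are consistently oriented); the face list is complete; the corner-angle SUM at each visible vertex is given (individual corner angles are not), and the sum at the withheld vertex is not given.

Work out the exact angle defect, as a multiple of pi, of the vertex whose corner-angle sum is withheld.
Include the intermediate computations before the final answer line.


V = 6, E = 12, F = 8; chi = V - E + F = 2
Gauss-Bonnet: total defect = 2*pi*chi = 4*pi; visible defects sum to (37/12)*pi

Answer: defect(P3) = (11/12)*pi


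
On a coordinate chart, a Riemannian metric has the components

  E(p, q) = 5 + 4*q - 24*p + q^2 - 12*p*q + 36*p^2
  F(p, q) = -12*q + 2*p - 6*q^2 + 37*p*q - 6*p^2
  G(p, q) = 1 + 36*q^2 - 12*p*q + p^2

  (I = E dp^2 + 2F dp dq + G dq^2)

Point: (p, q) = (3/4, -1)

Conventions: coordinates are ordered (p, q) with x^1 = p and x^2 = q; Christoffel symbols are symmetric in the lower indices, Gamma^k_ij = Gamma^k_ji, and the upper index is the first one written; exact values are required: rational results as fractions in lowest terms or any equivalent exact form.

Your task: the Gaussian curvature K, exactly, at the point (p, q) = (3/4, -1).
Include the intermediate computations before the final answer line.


E = 53/4, F = -189/8, G = 745/16, EG - F^2 = 941/16 at the point
E_p = 42, E_q = -7, F_p = -44, F_q = 111/4, G_p = 27/2, G_q = -81
E_qq = 2, F_pq = 37, G_pp = 2
Evaluate Brioschi's two determinant matrices M1, M2 and divide by (EG - F^2)^2.
M1 = [[-E_qq/2 + F_pq - G_pp/2, E_p/2, F_p - E_q/2], [F_q - G_p/2, E, F], [G_q/2, F, G]] = [[35, 21, -81/2], [21, 53/4, -189/8], [-81/2, -189/8, 745/16]]; det M1 = -365/16
M2 = [[0, E_q/2, G_p/2], [E_q/2, E, F], [G_p/2, F, G]] = [[0, -7/2, 27/4], [-7/2, 53/4, -189/8], [27/4, -189/8, 745/16]]; det M2 = -925/16
det M1 - det M2 = 35; K = 35 / (941/16)^2 = 8960/885481

Answer: K = 8960/885481


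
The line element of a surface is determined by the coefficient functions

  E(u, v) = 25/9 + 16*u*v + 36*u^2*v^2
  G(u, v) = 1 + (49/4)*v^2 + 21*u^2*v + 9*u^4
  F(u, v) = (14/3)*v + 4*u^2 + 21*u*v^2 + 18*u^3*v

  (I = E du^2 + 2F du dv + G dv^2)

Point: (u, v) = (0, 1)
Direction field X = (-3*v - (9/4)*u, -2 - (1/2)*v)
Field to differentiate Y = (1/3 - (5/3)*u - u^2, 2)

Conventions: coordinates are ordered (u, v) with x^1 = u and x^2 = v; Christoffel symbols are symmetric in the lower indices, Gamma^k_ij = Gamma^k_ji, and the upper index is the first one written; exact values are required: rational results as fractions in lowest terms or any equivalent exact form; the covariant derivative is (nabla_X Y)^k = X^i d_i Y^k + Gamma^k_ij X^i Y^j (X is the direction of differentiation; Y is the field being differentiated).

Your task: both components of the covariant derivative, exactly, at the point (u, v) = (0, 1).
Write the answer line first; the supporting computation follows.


Answer: (nabla_X Y)^u = 1577/541, (nabla_X Y)^v = -2961/541

E = 25/9, F = 14/3, G = 53/4 at the point
E_u = 16, E_v = 0, F_u = 21, F_v = 14/3, G_u = 0, G_v = 49/2
EG - F^2 = 541/36;  g^inv = (36/541) * [[53/4, -14/3], [-14/3, 25/9]]
first-kind symbols [ij,l] = (1/2)(d_i g_jl + d_j g_il - d_l g_ij): [uu,u] = E_u/2 = 8, [uu,v] = F_u - E_v/2 = 21, [uv,u] = E_v/2 = 0, [uv,v] = G_u/2 = 0, [vv,u] = F_v - G_u/2 = 14/3, [vv,v] = G_v/2 = 49/4
Gamma^u_ij = (G*[ij,u] - F*[ij,v])/(EG - F^2), Gamma^v_ij = (E*[ij,v] - F*[ij,u])/(EG - F^2)
Gamma_uuu = 288/541, Gamma_uuv = 0, Gamma_uvv = 168/541, Gamma_vuu = 756/541, Gamma_vuv = 0, Gamma_vvv = 441/541
X = (-3, -5/2), Y = (1/3, 2) at the point


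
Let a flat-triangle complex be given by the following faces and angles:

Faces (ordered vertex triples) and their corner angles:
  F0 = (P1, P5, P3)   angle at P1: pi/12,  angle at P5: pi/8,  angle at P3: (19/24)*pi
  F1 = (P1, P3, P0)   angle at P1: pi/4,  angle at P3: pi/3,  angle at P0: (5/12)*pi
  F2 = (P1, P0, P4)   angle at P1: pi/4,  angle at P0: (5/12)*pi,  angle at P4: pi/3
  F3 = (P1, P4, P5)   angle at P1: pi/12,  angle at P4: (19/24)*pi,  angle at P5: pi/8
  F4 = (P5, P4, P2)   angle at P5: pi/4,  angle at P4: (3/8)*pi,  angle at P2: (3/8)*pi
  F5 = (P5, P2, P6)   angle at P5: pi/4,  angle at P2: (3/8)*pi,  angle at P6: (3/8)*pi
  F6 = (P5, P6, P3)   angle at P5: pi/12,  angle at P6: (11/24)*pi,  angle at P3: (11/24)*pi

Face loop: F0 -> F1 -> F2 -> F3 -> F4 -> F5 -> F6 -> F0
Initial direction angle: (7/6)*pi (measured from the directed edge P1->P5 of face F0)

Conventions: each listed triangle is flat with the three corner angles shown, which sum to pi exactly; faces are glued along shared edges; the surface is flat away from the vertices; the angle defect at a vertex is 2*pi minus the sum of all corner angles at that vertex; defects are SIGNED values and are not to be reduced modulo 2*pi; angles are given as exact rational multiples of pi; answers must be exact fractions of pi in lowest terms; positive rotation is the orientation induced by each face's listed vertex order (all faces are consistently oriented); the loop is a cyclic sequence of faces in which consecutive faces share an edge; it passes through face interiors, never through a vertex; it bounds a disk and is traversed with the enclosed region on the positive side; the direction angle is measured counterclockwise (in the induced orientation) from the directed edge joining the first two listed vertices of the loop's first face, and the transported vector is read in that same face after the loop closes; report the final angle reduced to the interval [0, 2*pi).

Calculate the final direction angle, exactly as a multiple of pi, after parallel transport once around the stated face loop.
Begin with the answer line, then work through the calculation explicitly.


Answer: final direction angle = (5/3)*pi

enclosed vertex P1: corner angles sum to (2/3)*pi, defect = 2*pi - (2/3)*pi = (4/3)*pi
enclosed vertex P5: corner angles sum to (5/6)*pi, defect = 2*pi - (5/6)*pi = (7/6)*pi
the rotation equals the total enclosed defect, so the final angle is initial + defects (mod 2*pi)
final angle = (7/6)*pi + (5/2)*pi = (5/3)*pi (mod 2*pi)


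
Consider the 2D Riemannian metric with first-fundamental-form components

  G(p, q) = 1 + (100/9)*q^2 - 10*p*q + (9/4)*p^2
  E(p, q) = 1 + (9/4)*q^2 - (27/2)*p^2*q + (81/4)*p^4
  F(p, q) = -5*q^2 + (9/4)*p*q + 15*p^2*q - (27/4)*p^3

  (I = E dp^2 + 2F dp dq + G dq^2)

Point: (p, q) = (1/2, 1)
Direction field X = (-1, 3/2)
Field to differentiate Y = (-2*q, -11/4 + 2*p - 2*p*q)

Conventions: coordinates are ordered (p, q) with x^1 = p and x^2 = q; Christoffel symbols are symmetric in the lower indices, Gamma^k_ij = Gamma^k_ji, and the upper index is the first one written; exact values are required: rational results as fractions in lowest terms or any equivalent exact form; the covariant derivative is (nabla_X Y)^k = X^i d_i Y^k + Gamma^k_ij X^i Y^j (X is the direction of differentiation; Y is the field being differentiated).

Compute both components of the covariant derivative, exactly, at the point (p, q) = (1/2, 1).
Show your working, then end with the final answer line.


E = 73/64, F = -31/32, G = 1105/144 at the point
E_p = -27/8, E_q = 9/8, F_p = 195/16, F_q = -41/8, G_p = -31/4, G_q = 155/9
EG - F^2 = 4501/576;  g^inv = (576/4501) * [[1105/144, 31/32], [31/32, 73/64]]
first-kind symbols [ij,l] = (1/2)(d_i g_jl + d_j g_il - d_l g_ij): [pp,p] = E_p/2 = -27/16, [pp,q] = F_p - E_q/2 = 93/8, [pq,p] = E_q/2 = 9/16, [pq,q] = G_p/2 = -31/8, [qq,p] = F_q - G_p/2 = -5/4, [qq,q] = G_q/2 = 155/18
Gamma^p_ij = (G*[ij,p] - F*[ij,q])/(EG - F^2), Gamma^q_ij = (E*[ij,q] - F*[ij,p])/(EG - F^2)
Gamma_ppp = -972/4501, Gamma_ppq = 324/4501, Gamma_pqq = -720/4501, Gamma_qpp = 6696/4501, Gamma_qpq = -2232/4501, Gamma_qqq = 4960/4501
X = (-1, 3/2), Y = (-2, -11/4) at the point

Answer: (nabla_X Y)^p = -1794/643, (nabla_X Y)^q = -3789/1286


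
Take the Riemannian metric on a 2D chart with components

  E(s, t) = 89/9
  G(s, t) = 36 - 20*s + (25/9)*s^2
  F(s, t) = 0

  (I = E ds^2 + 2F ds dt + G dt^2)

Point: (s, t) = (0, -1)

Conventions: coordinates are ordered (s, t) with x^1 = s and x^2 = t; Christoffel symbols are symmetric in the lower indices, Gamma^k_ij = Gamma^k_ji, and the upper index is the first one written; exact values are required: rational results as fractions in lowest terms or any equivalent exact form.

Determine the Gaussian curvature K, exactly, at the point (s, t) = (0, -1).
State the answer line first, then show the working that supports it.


Answer: K = 0

E = 89/9, F = 0, G = 36, EG - F^2 = 356 at the point
E_s = 0, E_t = 0, F_s = 0, F_t = 0, G_s = -20, G_t = 0
E_tt = 0, F_st = 0, G_ss = 50/9
Brioschi: K = (det M1 - det M2) / (EG - F^2)^2 with the standard first/second-derivative matrices M1, M2.
M1 = [[-E_tt/2 + F_st - G_ss/2, E_s/2, F_s - E_t/2], [F_t - G_s/2, E, F], [G_t/2, F, G]] = [[-25/9, 0, 0], [10, 89/9, 0], [0, 0, 36]]; det M1 = -8900/9
M2 = [[0, E_t/2, G_s/2], [E_t/2, E, F], [G_s/2, F, G]] = [[0, 0, -10], [0, 89/9, 0], [-10, 0, 36]]; det M2 = -8900/9
det M1 - det M2 = 0; K = 0 / (356)^2 = 0


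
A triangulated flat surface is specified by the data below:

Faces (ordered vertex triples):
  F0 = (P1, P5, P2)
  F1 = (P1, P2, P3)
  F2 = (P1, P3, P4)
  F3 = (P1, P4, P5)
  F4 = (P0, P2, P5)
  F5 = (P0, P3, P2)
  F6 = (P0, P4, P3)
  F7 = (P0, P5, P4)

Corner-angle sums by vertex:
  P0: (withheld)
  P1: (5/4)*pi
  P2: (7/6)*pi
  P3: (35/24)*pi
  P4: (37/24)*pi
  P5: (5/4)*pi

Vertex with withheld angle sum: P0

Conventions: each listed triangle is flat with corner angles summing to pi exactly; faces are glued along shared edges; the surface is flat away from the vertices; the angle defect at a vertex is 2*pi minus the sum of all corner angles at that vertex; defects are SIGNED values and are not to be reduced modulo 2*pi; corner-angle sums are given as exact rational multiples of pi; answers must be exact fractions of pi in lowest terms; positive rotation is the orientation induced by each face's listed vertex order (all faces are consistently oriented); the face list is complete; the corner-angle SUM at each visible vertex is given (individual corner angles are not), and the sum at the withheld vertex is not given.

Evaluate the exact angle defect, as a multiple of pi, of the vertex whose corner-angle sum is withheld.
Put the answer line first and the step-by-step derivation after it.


Answer: defect(P0) = (2/3)*pi

V = 6, E = 12, F = 8; chi = V - E + F = 2
Gauss-Bonnet: total defect = 2*pi*chi = 4*pi; visible defects sum to (10/3)*pi


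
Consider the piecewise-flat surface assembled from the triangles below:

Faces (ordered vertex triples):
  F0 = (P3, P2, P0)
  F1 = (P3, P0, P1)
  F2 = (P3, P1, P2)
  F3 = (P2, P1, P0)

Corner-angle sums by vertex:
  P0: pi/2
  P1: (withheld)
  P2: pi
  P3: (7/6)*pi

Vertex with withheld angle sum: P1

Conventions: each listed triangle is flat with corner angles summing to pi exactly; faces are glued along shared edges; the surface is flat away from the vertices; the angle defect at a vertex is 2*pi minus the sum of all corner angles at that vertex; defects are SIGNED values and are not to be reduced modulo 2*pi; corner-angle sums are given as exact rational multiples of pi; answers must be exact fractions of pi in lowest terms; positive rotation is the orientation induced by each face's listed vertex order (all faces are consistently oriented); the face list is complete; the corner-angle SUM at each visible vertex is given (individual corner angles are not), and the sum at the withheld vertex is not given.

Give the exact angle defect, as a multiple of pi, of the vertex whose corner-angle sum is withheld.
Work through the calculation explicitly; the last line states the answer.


V = 4, E = 6, F = 4; chi = V - E + F = 2
Gauss-Bonnet: total defect = 2*pi*chi = 4*pi; visible defects sum to (10/3)*pi

Answer: defect(P1) = (2/3)*pi


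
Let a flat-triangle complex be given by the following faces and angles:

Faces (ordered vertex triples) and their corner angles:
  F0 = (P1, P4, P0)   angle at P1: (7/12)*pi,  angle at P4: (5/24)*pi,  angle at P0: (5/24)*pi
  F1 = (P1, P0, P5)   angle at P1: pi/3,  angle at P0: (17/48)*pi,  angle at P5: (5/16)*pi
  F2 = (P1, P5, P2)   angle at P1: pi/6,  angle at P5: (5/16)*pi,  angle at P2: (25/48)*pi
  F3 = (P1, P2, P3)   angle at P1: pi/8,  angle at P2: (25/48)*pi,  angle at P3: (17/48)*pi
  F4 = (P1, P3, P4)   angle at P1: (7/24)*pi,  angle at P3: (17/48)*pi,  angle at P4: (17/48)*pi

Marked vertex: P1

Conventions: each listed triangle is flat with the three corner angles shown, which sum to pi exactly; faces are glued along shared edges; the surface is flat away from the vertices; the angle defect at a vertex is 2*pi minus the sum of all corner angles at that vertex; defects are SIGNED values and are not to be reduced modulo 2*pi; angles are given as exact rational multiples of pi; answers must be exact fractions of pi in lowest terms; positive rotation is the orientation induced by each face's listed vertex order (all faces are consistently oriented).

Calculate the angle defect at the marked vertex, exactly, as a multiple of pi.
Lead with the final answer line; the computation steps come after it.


Answer: defect(P1) = pi/2

Sum of corner angles at P1: (3/2)*pi
defect = 2*pi - (3/2)*pi


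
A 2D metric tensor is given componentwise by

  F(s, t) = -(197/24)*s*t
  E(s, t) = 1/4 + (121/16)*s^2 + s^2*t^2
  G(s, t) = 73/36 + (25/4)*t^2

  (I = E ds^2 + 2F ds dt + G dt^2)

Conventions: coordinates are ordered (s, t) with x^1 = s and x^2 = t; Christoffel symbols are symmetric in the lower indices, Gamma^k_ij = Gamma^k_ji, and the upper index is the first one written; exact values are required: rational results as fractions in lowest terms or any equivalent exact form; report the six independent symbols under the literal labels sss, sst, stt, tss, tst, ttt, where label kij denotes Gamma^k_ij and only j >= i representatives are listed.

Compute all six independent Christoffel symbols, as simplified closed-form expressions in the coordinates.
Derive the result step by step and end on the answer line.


E = 1/4 + (121/16)*s^2 + s^2*t^2; F = -(197/24)*s*t; G = 73/36 + (25/4)*t^2
Gamma^k_ij = (1/2) g^{kl} (d_i g_jl + d_j g_il - d_l g_ij), with g^inv = (1/(EG-F^2)) [[G, -F], [-F, E]]
first partials: E_s = (121/8)*s + 2*s*t^2, E_t = 2*s^2*t, F_s = -(197/24)*t, F_t = -(197/24)*s, G_s = 0, G_t = (25/2)*t
D = EG - F^2 = 73/144 + (25/16)*t^2 + (8833/576)*s^2 - (217/12)*s^2*t^2 + (25/4)*s^2*t^4
expanded: Gamma^s_ss = (G E_s - 2F F_s + F E_t)/(2D), Gamma^s_st = (G E_t - F G_s)/(2D), Gamma^s_tt = (2G F_t - G G_s - F G_t)/(2D), Gamma^t_ss = (2E F_s - E E_t - F E_s)/(2D), Gamma^t_st = (E G_s - F E_t)/(2D), Gamma^t_tt = (E G_t - 2F F_t + F G_s)/(2D); substitute and cancel common factors

Answer: Gamma_sss = (-4728*s^3*t^2 + 3600*s*t^4 - 10416*s*t^2 + 8833*s)/(3600*s^2*t^4 - 10416*s^2*t^2 + 8833*s^2 + 900*t^2 + 292), Gamma_sst = (3600*s^2*t^3 + 1168*s^2*t)/(3600*s^2*t^4 - 10416*s^2*t^2 + 8833*s^2 + 900*t^2 + 292), Gamma_stt = -28762*s/(10800*s^2*t^4 - 31248*s^2*t^2 + 26499*s^2 + 2700*t^2 + 876), Gamma_tss = (-576*s^4*t^3 - 4356*s^4*t - 144*s^2*t - 1182*t)/(3600*s^2*t^4 - 10416*s^2*t^2 + 8833*s^2 + 900*t^2 + 292), Gamma_tst = 4728*s^3*t^2/(3600*s^2*t^4 - 10416*s^2*t^2 + 8833*s^2 + 900*t^2 + 292), Gamma_ttt = (3600*s^2*t^3 - 11584*s^2*t + 900*t)/(3600*s^2*t^4 - 10416*s^2*t^2 + 8833*s^2 + 900*t^2 + 292)


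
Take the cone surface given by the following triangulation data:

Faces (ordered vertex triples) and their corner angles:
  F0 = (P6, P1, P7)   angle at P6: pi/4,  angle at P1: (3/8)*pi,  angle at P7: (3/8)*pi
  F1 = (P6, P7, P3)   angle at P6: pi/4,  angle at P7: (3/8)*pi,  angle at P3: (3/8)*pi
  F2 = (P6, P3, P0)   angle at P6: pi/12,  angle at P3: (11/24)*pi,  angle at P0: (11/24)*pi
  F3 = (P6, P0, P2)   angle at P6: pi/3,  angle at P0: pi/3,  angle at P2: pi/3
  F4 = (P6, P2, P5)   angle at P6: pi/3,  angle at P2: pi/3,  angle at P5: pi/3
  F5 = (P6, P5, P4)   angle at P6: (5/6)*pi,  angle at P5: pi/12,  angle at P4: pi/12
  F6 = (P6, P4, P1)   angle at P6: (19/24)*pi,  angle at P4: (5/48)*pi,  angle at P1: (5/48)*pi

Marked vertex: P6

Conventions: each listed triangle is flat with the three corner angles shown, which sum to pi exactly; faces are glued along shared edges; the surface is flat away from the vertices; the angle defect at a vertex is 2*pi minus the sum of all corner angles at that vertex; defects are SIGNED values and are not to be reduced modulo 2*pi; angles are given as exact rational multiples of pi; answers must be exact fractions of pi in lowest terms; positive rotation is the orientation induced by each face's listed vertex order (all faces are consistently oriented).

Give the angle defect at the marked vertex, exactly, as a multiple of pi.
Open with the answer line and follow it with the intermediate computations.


Answer: defect(P6) = (-7/8)*pi

Sum of corner angles at P6: (23/8)*pi
defect = 2*pi - (23/8)*pi


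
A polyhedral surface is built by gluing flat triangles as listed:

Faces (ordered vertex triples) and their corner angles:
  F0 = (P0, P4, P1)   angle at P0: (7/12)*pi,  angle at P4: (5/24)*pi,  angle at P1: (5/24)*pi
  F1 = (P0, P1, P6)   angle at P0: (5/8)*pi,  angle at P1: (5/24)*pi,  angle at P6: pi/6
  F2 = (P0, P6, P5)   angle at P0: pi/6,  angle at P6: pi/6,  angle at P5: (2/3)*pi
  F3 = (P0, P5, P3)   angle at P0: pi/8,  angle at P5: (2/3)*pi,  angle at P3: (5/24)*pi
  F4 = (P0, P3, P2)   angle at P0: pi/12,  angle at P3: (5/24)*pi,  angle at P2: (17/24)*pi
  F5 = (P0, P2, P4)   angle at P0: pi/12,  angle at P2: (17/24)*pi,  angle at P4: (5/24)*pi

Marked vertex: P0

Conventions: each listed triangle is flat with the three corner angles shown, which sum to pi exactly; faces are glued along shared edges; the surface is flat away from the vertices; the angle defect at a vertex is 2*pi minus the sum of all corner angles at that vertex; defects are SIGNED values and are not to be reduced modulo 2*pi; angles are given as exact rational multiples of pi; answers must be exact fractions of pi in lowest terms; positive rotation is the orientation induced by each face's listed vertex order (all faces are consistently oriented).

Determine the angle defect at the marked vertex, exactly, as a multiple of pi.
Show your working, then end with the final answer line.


Sum of corner angles at P0: (5/3)*pi
defect = 2*pi - (5/3)*pi

Answer: defect(P0) = pi/3


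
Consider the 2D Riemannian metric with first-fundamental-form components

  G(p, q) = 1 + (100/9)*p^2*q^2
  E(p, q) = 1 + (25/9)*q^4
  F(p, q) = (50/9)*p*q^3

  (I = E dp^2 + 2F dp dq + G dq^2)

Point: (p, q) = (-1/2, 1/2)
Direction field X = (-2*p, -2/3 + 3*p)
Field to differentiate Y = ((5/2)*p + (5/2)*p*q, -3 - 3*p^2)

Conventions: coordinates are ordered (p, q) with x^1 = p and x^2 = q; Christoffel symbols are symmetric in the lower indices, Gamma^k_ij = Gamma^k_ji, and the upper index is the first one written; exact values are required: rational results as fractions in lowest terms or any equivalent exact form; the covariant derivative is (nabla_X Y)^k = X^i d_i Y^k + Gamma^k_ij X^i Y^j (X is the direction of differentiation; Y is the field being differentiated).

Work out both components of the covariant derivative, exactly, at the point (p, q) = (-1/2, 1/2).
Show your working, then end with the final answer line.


E = 169/144, F = -25/72, G = 61/36 at the point
E_p = 0, E_q = 25/18, F_p = 25/36, F_q = -25/12, G_p = -25/9, G_q = 25/9
EG - F^2 = 269/144;  g^inv = (144/269) * [[61/36, 25/72], [25/72, 169/144]]
first-kind symbols [ij,l] = (1/2)(d_i g_jl + d_j g_il - d_l g_ij): [pp,p] = E_p/2 = 0, [pp,q] = F_p - E_q/2 = 0, [pq,p] = E_q/2 = 25/36, [pq,q] = G_p/2 = -25/18, [qq,p] = F_q - G_p/2 = -25/36, [qq,q] = G_q/2 = 25/18
Gamma^p_ij = (G*[ij,p] - F*[ij,q])/(EG - F^2), Gamma^q_ij = (E*[ij,q] - F*[ij,p])/(EG - F^2)
Gamma_ppp = 0, Gamma_ppq = 100/269, Gamma_pqq = -100/269, Gamma_qpp = 0, Gamma_qpq = -200/269, Gamma_qqq = 200/269
X = (1, -13/6), Y = (-15/8, -15/4) at the point

Answer: (nabla_X Y)^p = 22945/6456, (nabla_X Y)^q = 4739/538


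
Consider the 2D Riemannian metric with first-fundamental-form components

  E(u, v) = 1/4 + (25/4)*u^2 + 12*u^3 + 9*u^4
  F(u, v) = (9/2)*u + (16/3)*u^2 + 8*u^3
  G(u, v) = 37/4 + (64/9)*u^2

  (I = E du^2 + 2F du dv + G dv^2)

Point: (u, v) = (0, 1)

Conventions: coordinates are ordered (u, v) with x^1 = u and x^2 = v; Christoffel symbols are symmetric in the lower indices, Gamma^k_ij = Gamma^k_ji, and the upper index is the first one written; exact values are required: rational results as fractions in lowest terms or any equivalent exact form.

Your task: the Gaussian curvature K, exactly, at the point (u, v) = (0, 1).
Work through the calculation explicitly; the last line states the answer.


E = 1/4, F = 0, G = 37/4, EG - F^2 = 37/16 at the point
E_u = 0, E_v = 0, F_u = 9/2, F_v = 0, G_u = 0, G_v = 0
E_vv = 0, F_uv = 0, G_uu = 128/9
Using the Brioschi determinant formula for K from the metric derivatives:
M1 = [[-E_vv/2 + F_uv - G_uu/2, E_u/2, F_u - E_v/2], [F_v - G_u/2, E, F], [G_v/2, F, G]] = [[-64/9, 0, 9/2], [0, 1/4, 0], [0, 0, 37/4]]; det M1 = -148/9
M2 = [[0, E_v/2, G_u/2], [E_v/2, E, F], [G_u/2, F, G]] = [[0, 0, 0], [0, 1/4, 0], [0, 0, 37/4]]; det M2 = 0
det M1 - det M2 = -148/9; K = -148/9 / (37/16)^2 = -1024/333

Answer: K = -1024/333


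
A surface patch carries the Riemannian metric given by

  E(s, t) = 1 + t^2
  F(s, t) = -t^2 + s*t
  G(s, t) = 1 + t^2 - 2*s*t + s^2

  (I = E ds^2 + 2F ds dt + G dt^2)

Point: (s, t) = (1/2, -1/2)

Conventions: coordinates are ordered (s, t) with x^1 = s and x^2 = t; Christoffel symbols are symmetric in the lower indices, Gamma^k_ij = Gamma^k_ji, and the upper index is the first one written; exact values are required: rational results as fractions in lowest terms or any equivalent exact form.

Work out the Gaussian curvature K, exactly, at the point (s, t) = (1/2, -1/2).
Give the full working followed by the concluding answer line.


E = 5/4, F = -1/2, G = 2, EG - F^2 = 9/4 at the point
E_s = 0, E_t = -1, F_s = -1/2, F_t = 3/2, G_s = 2, G_t = -2
E_tt = 2, F_st = 1, G_ss = 2
K follows from Brioschi's formula, (det M1 - det M2)/(EG - F^2)^2.
M1 = [[-E_tt/2 + F_st - G_ss/2, E_s/2, F_s - E_t/2], [F_t - G_s/2, E, F], [G_t/2, F, G]] = [[-1, 0, 0], [1/2, 5/4, -1/2], [-1, -1/2, 2]]; det M1 = -9/4
M2 = [[0, E_t/2, G_s/2], [E_t/2, E, F], [G_s/2, F, G]] = [[0, -1/2, 1], [-1/2, 5/4, -1/2], [1, -1/2, 2]]; det M2 = -5/4
det M1 - det M2 = -1; K = -1 / (9/4)^2 = -16/81

Answer: K = -16/81


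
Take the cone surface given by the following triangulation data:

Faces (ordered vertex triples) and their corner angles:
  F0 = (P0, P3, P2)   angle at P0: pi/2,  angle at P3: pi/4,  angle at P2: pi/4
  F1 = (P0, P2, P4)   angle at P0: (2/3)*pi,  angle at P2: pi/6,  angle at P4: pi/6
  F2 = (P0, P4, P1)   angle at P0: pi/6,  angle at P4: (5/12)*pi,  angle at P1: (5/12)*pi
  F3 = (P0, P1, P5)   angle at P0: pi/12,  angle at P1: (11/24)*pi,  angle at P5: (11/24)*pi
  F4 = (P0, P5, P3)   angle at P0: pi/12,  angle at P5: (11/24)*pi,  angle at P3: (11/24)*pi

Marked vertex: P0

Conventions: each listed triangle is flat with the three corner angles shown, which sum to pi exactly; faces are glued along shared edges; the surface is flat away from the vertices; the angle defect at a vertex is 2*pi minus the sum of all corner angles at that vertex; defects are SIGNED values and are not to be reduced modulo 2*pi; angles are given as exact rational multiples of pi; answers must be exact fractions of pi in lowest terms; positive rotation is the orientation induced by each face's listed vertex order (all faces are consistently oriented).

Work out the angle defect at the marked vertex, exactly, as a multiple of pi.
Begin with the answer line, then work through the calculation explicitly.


Answer: defect(P0) = pi/2

Sum of corner angles at P0: (3/2)*pi
defect = 2*pi - (3/2)*pi


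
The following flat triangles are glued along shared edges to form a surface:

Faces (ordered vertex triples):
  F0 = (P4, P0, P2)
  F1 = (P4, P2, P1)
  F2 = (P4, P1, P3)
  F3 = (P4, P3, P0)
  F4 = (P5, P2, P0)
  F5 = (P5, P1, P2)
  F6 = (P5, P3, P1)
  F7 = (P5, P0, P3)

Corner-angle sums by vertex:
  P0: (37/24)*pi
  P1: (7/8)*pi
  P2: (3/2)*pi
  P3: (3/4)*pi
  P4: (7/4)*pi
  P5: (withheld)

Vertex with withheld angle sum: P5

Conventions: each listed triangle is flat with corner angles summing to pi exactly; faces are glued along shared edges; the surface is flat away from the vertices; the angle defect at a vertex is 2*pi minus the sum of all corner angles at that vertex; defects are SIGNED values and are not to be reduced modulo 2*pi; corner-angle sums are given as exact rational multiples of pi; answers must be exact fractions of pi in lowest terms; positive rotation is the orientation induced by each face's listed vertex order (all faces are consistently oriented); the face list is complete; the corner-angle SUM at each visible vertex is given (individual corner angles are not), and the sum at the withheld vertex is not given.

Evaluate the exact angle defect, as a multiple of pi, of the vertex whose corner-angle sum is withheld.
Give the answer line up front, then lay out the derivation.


Answer: defect(P5) = (5/12)*pi

V = 6, E = 12, F = 8; chi = V - E + F = 2
Gauss-Bonnet: total defect = 2*pi*chi = 4*pi; visible defects sum to (43/12)*pi


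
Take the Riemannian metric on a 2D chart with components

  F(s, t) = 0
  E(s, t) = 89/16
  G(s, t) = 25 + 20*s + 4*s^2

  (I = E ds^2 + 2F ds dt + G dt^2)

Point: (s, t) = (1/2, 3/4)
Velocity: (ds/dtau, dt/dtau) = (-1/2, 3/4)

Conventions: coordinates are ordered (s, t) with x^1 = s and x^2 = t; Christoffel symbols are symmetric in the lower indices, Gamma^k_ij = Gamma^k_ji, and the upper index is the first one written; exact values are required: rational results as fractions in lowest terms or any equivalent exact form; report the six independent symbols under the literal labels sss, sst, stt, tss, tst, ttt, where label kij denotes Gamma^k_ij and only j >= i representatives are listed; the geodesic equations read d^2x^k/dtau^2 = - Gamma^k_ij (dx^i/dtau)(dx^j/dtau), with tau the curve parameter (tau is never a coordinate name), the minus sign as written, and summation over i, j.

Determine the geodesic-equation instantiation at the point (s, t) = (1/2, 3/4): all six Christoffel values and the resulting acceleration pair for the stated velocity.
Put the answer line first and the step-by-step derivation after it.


Answer: Gamma_sss = 0, Gamma_sst = 0, Gamma_stt = -192/89, Gamma_tss = 0, Gamma_tst = 1/3, Gamma_ttt = 0; accelerations (d^2s/dtau^2, d^2t/dtau^2) = (108/89, 1/4)

E = 89/16, F = 0, G = 36 at the point
E_s = 0, E_t = 0, F_s = 0, F_t = 0, G_s = 24, G_t = 0
EG - F^2 = 801/4;  g^inv = (4/801) * [[36, 0], [0, 89/16]]
first-kind symbols [ij,l] = (1/2)(d_i g_jl + d_j g_il - d_l g_ij): [ss,s] = E_s/2 = 0, [ss,t] = F_s - E_t/2 = 0, [st,s] = E_t/2 = 0, [st,t] = G_s/2 = 12, [tt,s] = F_t - G_s/2 = -12, [tt,t] = G_t/2 = 0
Gamma^s_ij = (G*[ij,s] - F*[ij,t])/(EG - F^2), Gamma^t_ij = (E*[ij,t] - F*[ij,s])/(EG - F^2)
Gamma_sss = 0, Gamma_sst = 0, Gamma_stt = -192/89, Gamma_tss = 0, Gamma_tst = 1/3, Gamma_ttt = 0
d^2s/dtau^2 = -(Gamma_sss*(-1/2)^2 + 2*Gamma_sst*(-1/2)*(3/4) + Gamma_stt*(3/4)^2) = 108/89
d^2t/dtau^2 = -(Gamma_tss*(-1/2)^2 + 2*Gamma_tst*(-1/2)*(3/4) + Gamma_ttt*(3/4)^2) = 1/4
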